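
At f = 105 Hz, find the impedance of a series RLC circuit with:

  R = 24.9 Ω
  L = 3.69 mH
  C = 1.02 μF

Step 1 — Angular frequency: ω = 2π·f = 2π·105 = 659.7 rad/s.
Step 2 — Component impedances:
  R: Z = R = 24.9 Ω
  L: Z = jωL = j·659.7·0.00369 = 0 + j2.434 Ω
  C: Z = 1/(jωC) = -j/(ω·C) = 0 - j1486 Ω
Step 3 — Series combination: Z_total = R + L + C = 24.9 - j1484 Ω = 1484∠-89.0° Ω.

Z = 24.9 - j1484 Ω = 1484∠-89.0° Ω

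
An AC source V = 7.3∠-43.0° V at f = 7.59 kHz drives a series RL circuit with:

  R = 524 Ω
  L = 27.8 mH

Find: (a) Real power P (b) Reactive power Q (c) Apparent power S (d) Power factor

Step 1 — Angular frequency: ω = 2π·f = 2π·7590 = 4.769e+04 rad/s.
Step 2 — Component impedances:
  R: Z = R = 524 Ω
  L: Z = jωL = j·4.769e+04·0.0278 = 0 + j1326 Ω
Step 3 — Series combination: Z_total = R + L = 524 + j1326 Ω = 1426∠68.4° Ω.
Step 4 — Source phasor: V = 7.3∠-43.0° V = 5.339 - j4.979 V.
Step 5 — Current: I = V / Z = -0.001871 - j0.004767 A = 0.005121∠-111.4° A.
Step 6 — Complex power: S = V·I* = 0.01374 + j0.03476 VA.
Step 7 — Real power: P = Re(S) = 0.01374 W.
Step 8 — Reactive power: Q = Im(S) = 0.03476 VAR.
Step 9 — Apparent power: |S| = 0.03738 VA.
Step 10 — Power factor: PF = P/|S| = 0.3676 (lagging).

(a) P = 0.01374 W  (b) Q = 0.03476 VAR  (c) S = 0.03738 VA  (d) PF = 0.3676 (lagging)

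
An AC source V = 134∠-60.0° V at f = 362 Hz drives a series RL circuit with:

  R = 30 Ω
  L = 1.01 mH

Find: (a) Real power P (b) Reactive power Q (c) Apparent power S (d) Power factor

Step 1 — Angular frequency: ω = 2π·f = 2π·362 = 2275 rad/s.
Step 2 — Component impedances:
  R: Z = R = 30 Ω
  L: Z = jωL = j·2275·0.00101 = 0 + j2.297 Ω
Step 3 — Series combination: Z_total = R + L = 30 + j2.297 Ω = 30.09∠4.4° Ω.
Step 4 — Source phasor: V = 134∠-60.0° V = 67 - j116 V.
Step 5 — Current: I = V / Z = 1.926 - j4.016 A = 4.454∠-64.4° A.
Step 6 — Complex power: S = V·I* = 595 + j45.57 VA.
Step 7 — Real power: P = Re(S) = 595 W.
Step 8 — Reactive power: Q = Im(S) = 45.57 VAR.
Step 9 — Apparent power: |S| = 596.8 VA.
Step 10 — Power factor: PF = P/|S| = 0.9971 (lagging).

(a) P = 595 W  (b) Q = 45.57 VAR  (c) S = 596.8 VA  (d) PF = 0.9971 (lagging)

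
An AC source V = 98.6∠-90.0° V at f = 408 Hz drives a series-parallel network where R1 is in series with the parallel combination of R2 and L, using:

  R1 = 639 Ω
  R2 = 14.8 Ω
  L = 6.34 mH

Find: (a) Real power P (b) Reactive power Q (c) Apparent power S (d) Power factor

Step 1 — Angular frequency: ω = 2π·f = 2π·408 = 2564 rad/s.
Step 2 — Component impedances:
  R1: Z = R = 639 Ω
  R2: Z = R = 14.8 Ω
  L: Z = jωL = j·2564·0.00634 = 0 + j16.25 Ω
Step 3 — Parallel branch: R2 || L = 1/(1/R2 + 1/L) = 8.091 + j7.368 Ω.
Step 4 — Series with R1: Z_total = R1 + (R2 || L) = 647.1 + j7.368 Ω = 647.1∠0.7° Ω.
Step 5 — Source phasor: V = 98.6∠-90.0° V = 0 - j98.6 V.
Step 6 — Current: I = V / Z = -0.001735 - j0.1524 A = 0.1524∠-90.7° A.
Step 7 — Complex power: S = V·I* = 15.02 + j0.171 VA.
Step 8 — Real power: P = Re(S) = 15.02 W.
Step 9 — Reactive power: Q = Im(S) = 0.171 VAR.
Step 10 — Apparent power: |S| = 15.02 VA.
Step 11 — Power factor: PF = P/|S| = 0.9999 (lagging).

(a) P = 15.02 W  (b) Q = 0.171 VAR  (c) S = 15.02 VA  (d) PF = 0.9999 (lagging)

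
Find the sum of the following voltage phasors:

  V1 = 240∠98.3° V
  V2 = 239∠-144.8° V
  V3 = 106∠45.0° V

Step 1 — Convert each phasor to rectangular form:
  V1 = 240·(cos(98.3°) + j·sin(98.3°)) = -34.65 + j237.5 V
  V2 = 239·(cos(-144.8°) + j·sin(-144.8°)) = -195.3 - j137.8 V
  V3 = 106·(cos(45.0°) + j·sin(45.0°)) = 74.95 + j74.95 V
Step 2 — Sum components: V_total = -155 + j174.7 V.
Step 3 — Convert to polar: |V_total| = 233.5 V, ∠V_total = 131.6°.

V_total = 233.5∠131.6° V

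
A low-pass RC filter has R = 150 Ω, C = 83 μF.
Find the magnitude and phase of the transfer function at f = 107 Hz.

Step 1 — Angular frequency: ω = 2π·107 = 672.3 rad/s.
Step 2 — Transfer function: H(jω) = 1/(1 + jωRC).
Step 3 — Denominator: 1 + jωRC = 1 + j·672.3·150·8.3e-05 = 1 + j8.37.
Step 4 — H = 0.01407 - j0.1178.
Step 5 — Magnitude: |H| = 0.1186 (-18.5 dB); phase: φ = -83.2°.

|H| = 0.1186 (-18.5 dB), φ = -83.2°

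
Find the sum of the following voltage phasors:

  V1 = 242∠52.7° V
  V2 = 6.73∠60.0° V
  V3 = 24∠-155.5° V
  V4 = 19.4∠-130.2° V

Step 1 — Convert each phasor to rectangular form:
  V1 = 242·(cos(52.7°) + j·sin(52.7°)) = 146.6 + j192.5 V
  V2 = 6.73·(cos(60.0°) + j·sin(60.0°)) = 3.365 + j5.828 V
  V3 = 24·(cos(-155.5°) + j·sin(-155.5°)) = -21.84 - j9.953 V
  V4 = 19.4·(cos(-130.2°) + j·sin(-130.2°)) = -12.52 - j14.82 V
Step 2 — Sum components: V_total = 115.7 + j173.6 V.
Step 3 — Convert to polar: |V_total| = 208.6 V, ∠V_total = 56.3°.

V_total = 208.6∠56.3° V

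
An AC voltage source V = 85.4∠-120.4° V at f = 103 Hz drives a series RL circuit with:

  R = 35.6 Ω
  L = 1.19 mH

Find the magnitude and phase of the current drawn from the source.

Step 1 — Angular frequency: ω = 2π·f = 2π·103 = 647.2 rad/s.
Step 2 — Component impedances:
  R: Z = R = 35.6 Ω
  L: Z = jωL = j·647.2·0.00119 = 0 + j0.7701 Ω
Step 3 — Series combination: Z_total = R + L = 35.6 + j0.7701 Ω = 35.61∠1.2° Ω.
Step 4 — Source phasor: V = 85.4∠-120.4° V = -43.22 - j73.66 V.
Step 5 — Ohm's law: I = V / Z_total = (-43.22 - j73.66) / (35.6 + j0.7701) = -1.258 - j2.042 A.
Step 6 — Convert to polar: |I| = 2.398 A, ∠I = -121.6°.

I = 2.398∠-121.6° A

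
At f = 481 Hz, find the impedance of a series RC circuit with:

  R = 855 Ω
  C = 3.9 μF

Step 1 — Angular frequency: ω = 2π·f = 2π·481 = 3022 rad/s.
Step 2 — Component impedances:
  R: Z = R = 855 Ω
  C: Z = 1/(jωC) = -j/(ω·C) = 0 - j84.84 Ω
Step 3 — Series combination: Z_total = R + C = 855 - j84.84 Ω = 859.2∠-5.7° Ω.

Z = 855 - j84.84 Ω = 859.2∠-5.7° Ω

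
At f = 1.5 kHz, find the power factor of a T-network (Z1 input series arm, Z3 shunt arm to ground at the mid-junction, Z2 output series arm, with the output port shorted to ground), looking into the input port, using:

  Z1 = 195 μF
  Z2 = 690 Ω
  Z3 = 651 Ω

Step 1 — Angular frequency: ω = 2π·f = 2π·1500 = 9425 rad/s.
Step 2 — Component impedances:
  Z1: Z = 1/(jωC) = -j/(ω·C) = 0 - j0.5441 Ω
  Z2: Z = R = 690 Ω
  Z3: Z = R = 651 Ω
Step 3 — With the output port shorted to ground, the output series arm Z2 runs from the junction to ground; the shunt arm Z3 also runs from the junction to ground. They appear in parallel: Z3 || Z2 = 335 Ω.
Step 4 — Series with input arm Z1: Z_in = Z1 + (Z3 || Z2) = 335 - j0.5441 Ω = 335∠-0.1° Ω.
Step 5 — Power factor: PF = cos(φ) = Re(Z)/|Z| = 335/335 = 1.
Step 6 — Type: Im(Z) = -0.5441 ⇒ leading (phase φ = -0.1°).

PF = 1 (leading, φ = -0.1°)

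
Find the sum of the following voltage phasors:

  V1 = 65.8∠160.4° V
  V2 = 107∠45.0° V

Step 1 — Convert each phasor to rectangular form:
  V1 = 65.8·(cos(160.4°) + j·sin(160.4°)) = -61.99 + j22.07 V
  V2 = 107·(cos(45.0°) + j·sin(45.0°)) = 75.66 + j75.66 V
Step 2 — Sum components: V_total = 13.67 + j97.73 V.
Step 3 — Convert to polar: |V_total| = 98.68 V, ∠V_total = 82.0°.

V_total = 98.68∠82.0° V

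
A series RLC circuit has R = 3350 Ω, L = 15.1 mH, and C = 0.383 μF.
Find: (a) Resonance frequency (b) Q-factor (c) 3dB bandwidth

Step 1 — Resonance condition Im(Z)=0 gives ω₀ = 1/√(LC).
Step 2 — ω₀ = 1/√(0.0151·3.83e-07) = 1.315e+04 rad/s.
Step 3 — f₀ = ω₀/(2π) = 2093 Hz.
Step 4 — Series Q: Q = ω₀L/R = 1.315e+04·0.0151/3350 = 0.05927.
Step 5 — 3dB bandwidth: Δω = ω₀/Q = 2.219e+05 rad/s; BW = Δω/(2π) = 3.531e+04 Hz.

(a) f₀ = 2093 Hz  (b) Q = 0.05927  (c) BW = 3.531e+04 Hz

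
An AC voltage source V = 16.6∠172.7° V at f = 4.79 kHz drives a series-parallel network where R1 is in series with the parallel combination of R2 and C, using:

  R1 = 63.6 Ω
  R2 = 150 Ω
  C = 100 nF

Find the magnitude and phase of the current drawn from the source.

Step 1 — Angular frequency: ω = 2π·f = 2π·4790 = 3.01e+04 rad/s.
Step 2 — Component impedances:
  R1: Z = R = 63.6 Ω
  R2: Z = R = 150 Ω
  C: Z = 1/(jωC) = -j/(ω·C) = 0 - j332.3 Ω
Step 3 — Parallel branch: R2 || C = 1/(1/R2 + 1/C) = 124.6 - j56.25 Ω.
Step 4 — Series with R1: Z_total = R1 + (R2 || C) = 188.2 - j56.25 Ω = 196.4∠-16.6° Ω.
Step 5 — Source phasor: V = 16.6∠172.7° V = -16.47 + j2.109 V.
Step 6 — Ohm's law: I = V / Z_total = (-16.47 + j2.109) / (188.2 - j56.25) = -0.08339 - j0.01372 A.
Step 7 — Convert to polar: |I| = 0.08451 A, ∠I = -170.7°.

I = 0.08451∠-170.7° A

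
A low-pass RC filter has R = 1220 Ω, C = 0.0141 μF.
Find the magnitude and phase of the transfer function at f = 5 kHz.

Step 1 — Angular frequency: ω = 2π·5000 = 3.142e+04 rad/s.
Step 2 — Transfer function: H(jω) = 1/(1 + jωRC).
Step 3 — Denominator: 1 + jωRC = 1 + j·3.142e+04·1220·1.41e-08 = 1 + j0.5404.
Step 4 — H = 0.774 - j0.4183.
Step 5 — Magnitude: |H| = 0.8798 (-1.1 dB); phase: φ = -28.4°.

|H| = 0.8798 (-1.1 dB), φ = -28.4°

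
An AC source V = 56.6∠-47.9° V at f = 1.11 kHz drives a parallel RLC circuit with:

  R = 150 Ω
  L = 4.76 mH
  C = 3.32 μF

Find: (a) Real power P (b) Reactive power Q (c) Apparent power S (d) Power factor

Step 1 — Angular frequency: ω = 2π·f = 2π·1110 = 6974 rad/s.
Step 2 — Component impedances:
  R: Z = R = 150 Ω
  L: Z = jωL = j·6974·0.00476 = 0 + j33.2 Ω
  C: Z = 1/(jωC) = -j/(ω·C) = 0 - j43.19 Ω
Step 3 — Parallel combination: 1/Z_total = 1/R + 1/L + 1/C; Z_total = 71.69 + j74.93 Ω = 103.7∠46.3° Ω.
Step 4 — Source phasor: V = 56.6∠-47.9° V = 37.95 - j42 V.
Step 5 — Current: I = V / Z = -0.03964 - j0.5444 A = 0.5458∠-94.2° A.
Step 6 — Complex power: S = V·I* = 21.36 + j22.32 VA.
Step 7 — Real power: P = Re(S) = 21.36 W.
Step 8 — Reactive power: Q = Im(S) = 22.32 VAR.
Step 9 — Apparent power: |S| = 30.89 VA.
Step 10 — Power factor: PF = P/|S| = 0.6913 (lagging).

(a) P = 21.36 W  (b) Q = 22.32 VAR  (c) S = 30.89 VA  (d) PF = 0.6913 (lagging)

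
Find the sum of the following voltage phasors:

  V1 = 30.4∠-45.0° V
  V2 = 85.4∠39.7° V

Step 1 — Convert each phasor to rectangular form:
  V1 = 30.4·(cos(-45.0°) + j·sin(-45.0°)) = 21.5 - j21.5 V
  V2 = 85.4·(cos(39.7°) + j·sin(39.7°)) = 65.71 + j54.55 V
Step 2 — Sum components: V_total = 87.2 + j33.05 V.
Step 3 — Convert to polar: |V_total| = 93.26 V, ∠V_total = 20.8°.

V_total = 93.26∠20.8° V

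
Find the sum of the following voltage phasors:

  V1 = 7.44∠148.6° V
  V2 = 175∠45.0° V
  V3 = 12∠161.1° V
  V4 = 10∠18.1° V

Step 1 — Convert each phasor to rectangular form:
  V1 = 7.44·(cos(148.6°) + j·sin(148.6°)) = -6.35 + j3.876 V
  V2 = 175·(cos(45.0°) + j·sin(45.0°)) = 123.7 + j123.7 V
  V3 = 12·(cos(161.1°) + j·sin(161.1°)) = -11.35 + j3.887 V
  V4 = 10·(cos(18.1°) + j·sin(18.1°)) = 9.505 + j3.107 V
Step 2 — Sum components: V_total = 115.5 + j134.6 V.
Step 3 — Convert to polar: |V_total| = 177.4 V, ∠V_total = 49.4°.

V_total = 177.4∠49.4° V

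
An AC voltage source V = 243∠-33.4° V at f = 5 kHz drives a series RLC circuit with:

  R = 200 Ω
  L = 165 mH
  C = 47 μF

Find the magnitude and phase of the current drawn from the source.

Step 1 — Angular frequency: ω = 2π·f = 2π·5000 = 3.142e+04 rad/s.
Step 2 — Component impedances:
  R: Z = R = 200 Ω
  L: Z = jωL = j·3.142e+04·0.165 = 0 + j5184 Ω
  C: Z = 1/(jωC) = -j/(ω·C) = 0 - j0.6773 Ω
Step 3 — Series combination: Z_total = R + L + C = 200 + j5183 Ω = 5187∠87.8° Ω.
Step 4 — Source phasor: V = 243∠-33.4° V = 202.9 - j133.8 V.
Step 5 — Ohm's law: I = V / Z_total = (202.9 - j133.8) / (200 + j5183) = -0.02426 - j0.04008 A.
Step 6 — Convert to polar: |I| = 0.04685 A, ∠I = -121.2°.

I = 0.04685∠-121.2° A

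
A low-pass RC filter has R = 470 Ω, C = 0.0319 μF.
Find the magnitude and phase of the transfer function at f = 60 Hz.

Step 1 — Angular frequency: ω = 2π·60 = 377 rad/s.
Step 2 — Transfer function: H(jω) = 1/(1 + jωRC).
Step 3 — Denominator: 1 + jωRC = 1 + j·377·470·3.19e-08 = 1 + j0.005652.
Step 4 — H = 1 - j0.005652.
Step 5 — Magnitude: |H| = 1 (-0.0 dB); phase: φ = -0.3°.

|H| = 1 (-0.0 dB), φ = -0.3°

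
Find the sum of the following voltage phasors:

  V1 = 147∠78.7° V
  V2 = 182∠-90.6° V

Step 1 — Convert each phasor to rectangular form:
  V1 = 147·(cos(78.7°) + j·sin(78.7°)) = 28.8 + j144.2 V
  V2 = 182·(cos(-90.6°) + j·sin(-90.6°)) = -1.906 - j182 V
Step 2 — Sum components: V_total = 26.9 - j37.84 V.
Step 3 — Convert to polar: |V_total| = 46.43 V, ∠V_total = -54.6°.

V_total = 46.43∠-54.6° V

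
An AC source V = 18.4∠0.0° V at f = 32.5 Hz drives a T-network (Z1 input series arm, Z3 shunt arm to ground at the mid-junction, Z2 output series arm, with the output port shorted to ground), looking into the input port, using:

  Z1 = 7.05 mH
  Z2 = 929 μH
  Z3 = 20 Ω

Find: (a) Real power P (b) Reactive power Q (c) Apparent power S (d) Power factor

Step 1 — Angular frequency: ω = 2π·f = 2π·32.5 = 204.2 rad/s.
Step 2 — Component impedances:
  Z1: Z = jωL = j·204.2·0.00705 = 0 + j1.44 Ω
  Z2: Z = jωL = j·204.2·0.000929 = 0 + j0.1897 Ω
  Z3: Z = R = 20 Ω
Step 3 — With the output port shorted to ground, the output series arm Z2 runs from the junction to ground; the shunt arm Z3 also runs from the junction to ground. They appear in parallel: Z3 || Z2 = 0.001799 + j0.1897 Ω.
Step 4 — Series with input arm Z1: Z_in = Z1 + (Z3 || Z2) = 0.001799 + j1.629 Ω = 1.629∠89.9° Ω.
Step 5 — Source phasor: V = 18.4∠0.0° V = 18.4 V.
Step 6 — Current: I = V / Z = 0.01247 - j11.29 A = 11.29∠-89.9° A.
Step 7 — Complex power: S = V·I* = 0.2295 + j207.8 VA.
Step 8 — Real power: P = Re(S) = 0.2295 W.
Step 9 — Reactive power: Q = Im(S) = 207.8 VAR.
Step 10 — Apparent power: |S| = 207.8 VA.
Step 11 — Power factor: PF = P/|S| = 0.001104 (lagging).

(a) P = 0.2295 W  (b) Q = 207.8 VAR  (c) S = 207.8 VA  (d) PF = 0.001104 (lagging)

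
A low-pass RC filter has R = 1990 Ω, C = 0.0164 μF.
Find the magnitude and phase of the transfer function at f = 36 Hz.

Step 1 — Angular frequency: ω = 2π·36 = 226.2 rad/s.
Step 2 — Transfer function: H(jω) = 1/(1 + jωRC).
Step 3 — Denominator: 1 + jωRC = 1 + j·226.2·1990·1.64e-08 = 1 + j0.007382.
Step 4 — H = 0.9999 - j0.007382.
Step 5 — Magnitude: |H| = 1 (-0.0 dB); phase: φ = -0.4°.

|H| = 1 (-0.0 dB), φ = -0.4°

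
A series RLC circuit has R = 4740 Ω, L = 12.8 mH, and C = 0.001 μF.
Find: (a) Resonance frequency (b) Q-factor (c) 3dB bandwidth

Step 1 — Resonance: ω₀ = 1/√(LC) = 1/√(0.0128·1e-09) = 2.795e+05 rad/s.
Step 2 — f₀ = ω₀/(2π) = 4.449e+04 Hz.
Step 3 — Series Q: Q = ω₀L/R = 2.795e+05·0.0128/4740 = 0.7548.
Step 4 — Bandwidth: Δω = ω₀/Q = 3.703e+05 rad/s; BW = Δω/(2π) = 5.894e+04 Hz.

(a) f₀ = 4.449e+04 Hz  (b) Q = 0.7548  (c) BW = 5.894e+04 Hz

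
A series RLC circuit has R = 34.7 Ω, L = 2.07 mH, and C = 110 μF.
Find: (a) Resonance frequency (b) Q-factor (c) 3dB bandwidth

Step 1 — Resonance: ω₀ = 1/√(LC) = 1/√(0.00207·0.00011) = 2096 rad/s.
Step 2 — f₀ = ω₀/(2π) = 333.5 Hz.
Step 3 — Series Q: Q = ω₀L/R = 2096·0.00207/34.7 = 0.125.
Step 4 — Bandwidth: Δω = ω₀/Q = 1.676e+04 rad/s; BW = Δω/(2π) = 2668 Hz.

(a) f₀ = 333.5 Hz  (b) Q = 0.125  (c) BW = 2668 Hz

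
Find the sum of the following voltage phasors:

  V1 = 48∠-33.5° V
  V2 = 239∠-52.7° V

Step 1 — Convert each phasor to rectangular form:
  V1 = 48·(cos(-33.5°) + j·sin(-33.5°)) = 40.03 - j26.49 V
  V2 = 239·(cos(-52.7°) + j·sin(-52.7°)) = 144.8 - j190.1 V
Step 2 — Sum components: V_total = 184.9 - j216.6 V.
Step 3 — Convert to polar: |V_total| = 284.8 V, ∠V_total = -49.5°.

V_total = 284.8∠-49.5° V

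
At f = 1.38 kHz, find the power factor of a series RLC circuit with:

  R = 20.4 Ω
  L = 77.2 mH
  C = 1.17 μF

Step 1 — Angular frequency: ω = 2π·f = 2π·1380 = 8671 rad/s.
Step 2 — Component impedances:
  R: Z = R = 20.4 Ω
  L: Z = jωL = j·8671·0.0772 = 0 + j669.4 Ω
  C: Z = 1/(jωC) = -j/(ω·C) = 0 - j98.57 Ω
Step 3 — Series combination: Z_total = R + L + C = 20.4 + j570.8 Ω = 571.2∠88.0° Ω.
Step 4 — Power factor: PF = cos(φ) = Re(Z)/|Z| = 20.4/571.18 = 0.03572.
Step 5 — Type: Im(Z) = 570.8 ⇒ lagging (phase φ = 88.0°).

PF = 0.03572 (lagging, φ = 88.0°)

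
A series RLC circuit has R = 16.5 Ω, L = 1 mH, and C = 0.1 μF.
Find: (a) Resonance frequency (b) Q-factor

Step 1 — Resonance condition Im(Z)=0 gives ω₀ = 1/√(LC).
Step 2 — ω₀ = 1/√(0.001·1e-07) = 1e+05 rad/s.
Step 3 — f₀ = ω₀/(2π) = 1.592e+04 Hz.
Step 4 — Series Q: Q = ω₀L/R = 1e+05·0.001/16.5 = 6.061.

(a) f₀ = 1.592e+04 Hz  (b) Q = 6.061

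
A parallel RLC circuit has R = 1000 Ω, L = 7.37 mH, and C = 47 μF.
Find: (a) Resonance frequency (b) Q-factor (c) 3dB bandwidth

Step 1 — Resonance: ω₀ = 1/√(LC) = 1/√(0.00737·4.7e-05) = 1699 rad/s.
Step 2 — f₀ = ω₀/(2π) = 270.4 Hz.
Step 3 — Parallel Q: Q = R/(ω₀L) = 1000/(1699·0.00737) = 79.86.
Step 4 — Bandwidth: Δω = ω₀/Q = 21.28 rad/s; BW = Δω/(2π) = 3.386 Hz.

(a) f₀ = 270.4 Hz  (b) Q = 79.86  (c) BW = 3.386 Hz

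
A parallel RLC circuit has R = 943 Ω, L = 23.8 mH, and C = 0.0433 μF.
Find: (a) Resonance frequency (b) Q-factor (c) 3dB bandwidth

Step 1 — Resonance: ω₀ = 1/√(LC) = 1/√(0.0238·4.33e-08) = 3.115e+04 rad/s.
Step 2 — f₀ = ω₀/(2π) = 4958 Hz.
Step 3 — Parallel Q: Q = R/(ω₀L) = 943/(3.115e+04·0.0238) = 1.272.
Step 4 — Bandwidth: Δω = ω₀/Q = 2.449e+04 rad/s; BW = Δω/(2π) = 3898 Hz.

(a) f₀ = 4958 Hz  (b) Q = 1.272  (c) BW = 3898 Hz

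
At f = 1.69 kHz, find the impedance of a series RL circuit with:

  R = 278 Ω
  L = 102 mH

Step 1 — Angular frequency: ω = 2π·f = 2π·1690 = 1.062e+04 rad/s.
Step 2 — Component impedances:
  R: Z = R = 278 Ω
  L: Z = jωL = j·1.062e+04·0.102 = 0 + j1083 Ω
Step 3 — Series combination: Z_total = R + L = 278 + j1083 Ω = 1118∠75.6° Ω.

Z = 278 + j1083 Ω = 1118∠75.6° Ω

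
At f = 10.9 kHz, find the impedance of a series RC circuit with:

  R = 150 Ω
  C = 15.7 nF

Step 1 — Angular frequency: ω = 2π·f = 2π·1.09e+04 = 6.849e+04 rad/s.
Step 2 — Component impedances:
  R: Z = R = 150 Ω
  C: Z = 1/(jωC) = -j/(ω·C) = 0 - j930 Ω
Step 3 — Series combination: Z_total = R + C = 150 - j930 Ω = 942∠-80.8° Ω.

Z = 150 - j930 Ω = 942∠-80.8° Ω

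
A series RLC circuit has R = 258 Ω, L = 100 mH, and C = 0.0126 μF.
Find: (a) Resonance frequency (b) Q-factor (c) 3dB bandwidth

Step 1 — Resonance: ω₀ = 1/√(LC) = 1/√(0.1·1.26e-08) = 2.817e+04 rad/s.
Step 2 — f₀ = ω₀/(2π) = 4484 Hz.
Step 3 — Series Q: Q = ω₀L/R = 2.817e+04·0.1/258 = 10.92.
Step 4 — Bandwidth: Δω = ω₀/Q = 2580 rad/s; BW = Δω/(2π) = 410.6 Hz.

(a) f₀ = 4484 Hz  (b) Q = 10.92  (c) BW = 410.6 Hz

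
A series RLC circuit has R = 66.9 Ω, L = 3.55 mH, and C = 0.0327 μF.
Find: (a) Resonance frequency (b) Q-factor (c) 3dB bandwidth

Step 1 — Resonance condition Im(Z)=0 gives ω₀ = 1/√(LC).
Step 2 — ω₀ = 1/√(0.00355·3.27e-08) = 9.281e+04 rad/s.
Step 3 — f₀ = ω₀/(2π) = 1.477e+04 Hz.
Step 4 — Series Q: Q = ω₀L/R = 9.281e+04·0.00355/66.9 = 4.925.
Step 5 — 3dB bandwidth: Δω = ω₀/Q = 1.885e+04 rad/s; BW = Δω/(2π) = 2999 Hz.

(a) f₀ = 1.477e+04 Hz  (b) Q = 4.925  (c) BW = 2999 Hz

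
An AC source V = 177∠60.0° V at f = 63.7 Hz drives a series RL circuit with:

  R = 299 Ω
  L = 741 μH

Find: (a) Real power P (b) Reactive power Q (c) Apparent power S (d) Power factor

Step 1 — Angular frequency: ω = 2π·f = 2π·63.7 = 400.2 rad/s.
Step 2 — Component impedances:
  R: Z = R = 299 Ω
  L: Z = jωL = j·400.2·0.000741 = 0 + j0.2966 Ω
Step 3 — Series combination: Z_total = R + L = 299 + j0.2966 Ω = 299∠0.1° Ω.
Step 4 — Source phasor: V = 177∠60.0° V = 88.5 + j153.3 V.
Step 5 — Current: I = V / Z = 0.2965 + j0.5124 A = 0.592∠59.9° A.
Step 6 — Complex power: S = V·I* = 104.8 + j0.1039 VA.
Step 7 — Real power: P = Re(S) = 104.8 W.
Step 8 — Reactive power: Q = Im(S) = 0.1039 VAR.
Step 9 — Apparent power: |S| = 104.8 VA.
Step 10 — Power factor: PF = P/|S| = 1 (lagging).

(a) P = 104.8 W  (b) Q = 0.1039 VAR  (c) S = 104.8 VA  (d) PF = 1 (lagging)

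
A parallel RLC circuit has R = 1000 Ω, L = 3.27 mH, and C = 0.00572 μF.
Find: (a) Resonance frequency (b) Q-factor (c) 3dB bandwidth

Step 1 — Resonance: ω₀ = 1/√(LC) = 1/√(0.00327·5.72e-09) = 2.312e+05 rad/s.
Step 2 — f₀ = ω₀/(2π) = 3.68e+04 Hz.
Step 3 — Parallel Q: Q = R/(ω₀L) = 1000/(2.312e+05·0.00327) = 1.323.
Step 4 — Bandwidth: Δω = ω₀/Q = 1.748e+05 rad/s; BW = Δω/(2π) = 2.782e+04 Hz.

(a) f₀ = 3.68e+04 Hz  (b) Q = 1.323  (c) BW = 2.782e+04 Hz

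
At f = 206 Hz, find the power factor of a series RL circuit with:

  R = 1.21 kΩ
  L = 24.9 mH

Step 1 — Angular frequency: ω = 2π·f = 2π·206 = 1294 rad/s.
Step 2 — Component impedances:
  R: Z = R = 1210 Ω
  L: Z = jωL = j·1294·0.0249 = 0 + j32.23 Ω
Step 3 — Series combination: Z_total = R + L = 1210 + j32.23 Ω = 1210∠1.5° Ω.
Step 4 — Power factor: PF = cos(φ) = Re(Z)/|Z| = 1210/1210.43 = 0.9996.
Step 5 — Type: Im(Z) = 32.23 ⇒ lagging (phase φ = 1.5°).

PF = 0.9996 (lagging, φ = 1.5°)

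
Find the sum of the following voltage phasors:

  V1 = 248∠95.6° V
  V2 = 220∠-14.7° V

Step 1 — Convert each phasor to rectangular form:
  V1 = 248·(cos(95.6°) + j·sin(95.6°)) = -24.2 + j246.8 V
  V2 = 220·(cos(-14.7°) + j·sin(-14.7°)) = 212.8 - j55.83 V
Step 2 — Sum components: V_total = 188.6 + j191 V.
Step 3 — Convert to polar: |V_total| = 268.4 V, ∠V_total = 45.4°.

V_total = 268.4∠45.4° V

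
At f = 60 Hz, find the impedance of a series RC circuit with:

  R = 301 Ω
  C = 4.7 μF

Step 1 — Angular frequency: ω = 2π·f = 2π·60 = 377 rad/s.
Step 2 — Component impedances:
  R: Z = R = 301 Ω
  C: Z = 1/(jωC) = -j/(ω·C) = 0 - j564.4 Ω
Step 3 — Series combination: Z_total = R + C = 301 - j564.4 Ω = 639.6∠-61.9° Ω.

Z = 301 - j564.4 Ω = 639.6∠-61.9° Ω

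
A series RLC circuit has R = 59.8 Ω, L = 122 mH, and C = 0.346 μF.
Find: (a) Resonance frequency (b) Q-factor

Step 1 — Resonance condition Im(Z)=0 gives ω₀ = 1/√(LC).
Step 2 — ω₀ = 1/√(0.122·3.46e-07) = 4867 rad/s.
Step 3 — f₀ = ω₀/(2π) = 774.6 Hz.
Step 4 — Series Q: Q = ω₀L/R = 4867·0.122/59.8 = 9.93.

(a) f₀ = 774.6 Hz  (b) Q = 9.93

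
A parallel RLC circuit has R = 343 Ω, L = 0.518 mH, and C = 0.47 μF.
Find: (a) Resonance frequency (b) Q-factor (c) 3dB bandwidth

Step 1 — Resonance: ω₀ = 1/√(LC) = 1/√(0.000518·4.7e-07) = 6.409e+04 rad/s.
Step 2 — f₀ = ω₀/(2π) = 1.02e+04 Hz.
Step 3 — Parallel Q: Q = R/(ω₀L) = 343/(6.409e+04·0.000518) = 10.33.
Step 4 — Bandwidth: Δω = ω₀/Q = 6203 rad/s; BW = Δω/(2π) = 987.3 Hz.

(a) f₀ = 1.02e+04 Hz  (b) Q = 10.33  (c) BW = 987.3 Hz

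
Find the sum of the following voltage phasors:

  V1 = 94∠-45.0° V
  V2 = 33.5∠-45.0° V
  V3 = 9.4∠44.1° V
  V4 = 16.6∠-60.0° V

Step 1 — Convert each phasor to rectangular form:
  V1 = 94·(cos(-45.0°) + j·sin(-45.0°)) = 66.47 - j66.47 V
  V2 = 33.5·(cos(-45.0°) + j·sin(-45.0°)) = 23.69 - j23.69 V
  V3 = 9.4·(cos(44.1°) + j·sin(44.1°)) = 6.75 + j6.542 V
  V4 = 16.6·(cos(-60.0°) + j·sin(-60.0°)) = 8.3 - j14.38 V
Step 2 — Sum components: V_total = 105.2 - j97.99 V.
Step 3 — Convert to polar: |V_total| = 143.8 V, ∠V_total = -43.0°.

V_total = 143.8∠-43.0° V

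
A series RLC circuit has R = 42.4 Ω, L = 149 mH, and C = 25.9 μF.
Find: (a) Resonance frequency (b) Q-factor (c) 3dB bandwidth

Step 1 — Resonance: ω₀ = 1/√(LC) = 1/√(0.149·2.59e-05) = 509 rad/s.
Step 2 — f₀ = ω₀/(2π) = 81.02 Hz.
Step 3 — Series Q: Q = ω₀L/R = 509·0.149/42.4 = 1.789.
Step 4 — Bandwidth: Δω = ω₀/Q = 284.6 rad/s; BW = Δω/(2π) = 45.29 Hz.

(a) f₀ = 81.02 Hz  (b) Q = 1.789  (c) BW = 45.29 Hz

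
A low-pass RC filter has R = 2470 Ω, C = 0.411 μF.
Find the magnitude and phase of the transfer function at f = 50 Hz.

Step 1 — Angular frequency: ω = 2π·50 = 314.2 rad/s.
Step 2 — Transfer function: H(jω) = 1/(1 + jωRC).
Step 3 — Denominator: 1 + jωRC = 1 + j·314.2·2470·4.11e-07 = 1 + j0.3189.
Step 4 — H = 0.9077 - j0.2895.
Step 5 — Magnitude: |H| = 0.9527 (-0.4 dB); phase: φ = -17.7°.

|H| = 0.9527 (-0.4 dB), φ = -17.7°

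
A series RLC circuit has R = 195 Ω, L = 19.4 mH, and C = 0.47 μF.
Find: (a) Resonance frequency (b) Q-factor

Step 1 — Resonance condition Im(Z)=0 gives ω₀ = 1/√(LC).
Step 2 — ω₀ = 1/√(0.0194·4.7e-07) = 1.047e+04 rad/s.
Step 3 — f₀ = ω₀/(2π) = 1667 Hz.
Step 4 — Series Q: Q = ω₀L/R = 1.047e+04·0.0194/195 = 1.042.

(a) f₀ = 1667 Hz  (b) Q = 1.042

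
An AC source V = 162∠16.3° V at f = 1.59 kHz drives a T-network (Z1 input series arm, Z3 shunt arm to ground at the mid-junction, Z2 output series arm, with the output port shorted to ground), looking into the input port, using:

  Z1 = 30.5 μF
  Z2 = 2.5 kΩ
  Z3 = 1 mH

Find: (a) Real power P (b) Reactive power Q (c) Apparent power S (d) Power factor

Step 1 — Angular frequency: ω = 2π·f = 2π·1590 = 9990 rad/s.
Step 2 — Component impedances:
  Z1: Z = 1/(jωC) = -j/(ω·C) = 0 - j3.282 Ω
  Z2: Z = R = 2500 Ω
  Z3: Z = jωL = j·9990·0.001 = 0 + j9.99 Ω
Step 3 — With the output port shorted to ground, the output series arm Z2 runs from the junction to ground; the shunt arm Z3 also runs from the junction to ground. They appear in parallel: Z3 || Z2 = 0.03992 + j9.99 Ω.
Step 4 — Series with input arm Z1: Z_in = Z1 + (Z3 || Z2) = 0.03992 + j6.708 Ω = 6.708∠89.7° Ω.
Step 5 — Source phasor: V = 162∠16.3° V = 155.5 + j45.47 V.
Step 6 — Current: I = V / Z = 6.916 - j23.14 A = 24.15∠-73.4° A.
Step 7 — Complex power: S = V·I* = 23.28 + j3912 VA.
Step 8 — Real power: P = Re(S) = 23.28 W.
Step 9 — Reactive power: Q = Im(S) = 3912 VAR.
Step 10 — Apparent power: |S| = 3912 VA.
Step 11 — Power factor: PF = P/|S| = 0.005951 (lagging).

(a) P = 23.28 W  (b) Q = 3912 VAR  (c) S = 3912 VA  (d) PF = 0.005951 (lagging)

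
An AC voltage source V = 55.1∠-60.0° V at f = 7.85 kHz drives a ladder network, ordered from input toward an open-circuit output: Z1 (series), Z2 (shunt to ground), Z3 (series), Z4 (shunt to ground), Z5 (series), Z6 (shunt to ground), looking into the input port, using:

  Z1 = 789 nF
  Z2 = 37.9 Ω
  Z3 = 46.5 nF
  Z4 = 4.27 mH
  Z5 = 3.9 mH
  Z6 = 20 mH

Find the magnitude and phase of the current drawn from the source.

Step 1 — Angular frequency: ω = 2π·f = 2π·7850 = 4.932e+04 rad/s.
Step 2 — Component impedances:
  Z1: Z = 1/(jωC) = -j/(ω·C) = 0 - j25.7 Ω
  Z2: Z = R = 37.9 Ω
  Z3: Z = 1/(jωC) = -j/(ω·C) = 0 - j436 Ω
  Z4: Z = jωL = j·4.932e+04·0.00427 = 0 + j210.6 Ω
  Z5: Z = jωL = j·4.932e+04·0.0039 = 0 + j192.4 Ω
  Z6: Z = jωL = j·4.932e+04·0.02 = 0 + j986.5 Ω
Step 3 — Ladder network (open output): work backward from the far end, alternating series and parallel combinations. Z_in = 37.1 - j31.16 Ω = 48.45∠-40.0° Ω.
Step 4 — Source phasor: V = 55.1∠-60.0° V = 27.55 - j47.72 V.
Step 5 — Ohm's law: I = V / Z_total = (27.55 - j47.72) / (37.1 - j31.16) = 1.069 - j0.3884 A.
Step 6 — Convert to polar: |I| = 1.137 A, ∠I = -20.0°.

I = 1.137∠-20.0° A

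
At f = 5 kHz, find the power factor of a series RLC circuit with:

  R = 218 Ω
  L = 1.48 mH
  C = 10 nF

Step 1 — Angular frequency: ω = 2π·f = 2π·5000 = 3.142e+04 rad/s.
Step 2 — Component impedances:
  R: Z = R = 218 Ω
  L: Z = jωL = j·3.142e+04·0.00148 = 0 + j46.5 Ω
  C: Z = 1/(jωC) = -j/(ω·C) = 0 - j3183 Ω
Step 3 — Series combination: Z_total = R + L + C = 218 - j3137 Ω = 3144∠-86.0° Ω.
Step 4 — Power factor: PF = cos(φ) = Re(Z)/|Z| = 218/3144.2 = 0.06933.
Step 5 — Type: Im(Z) = -3137 ⇒ leading (phase φ = -86.0°).

PF = 0.06933 (leading, φ = -86.0°)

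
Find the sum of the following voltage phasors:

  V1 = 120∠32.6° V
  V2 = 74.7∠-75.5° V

Step 1 — Convert each phasor to rectangular form:
  V1 = 120·(cos(32.6°) + j·sin(32.6°)) = 101.1 + j64.65 V
  V2 = 74.7·(cos(-75.5°) + j·sin(-75.5°)) = 18.7 - j72.32 V
Step 2 — Sum components: V_total = 119.8 - j7.668 V.
Step 3 — Convert to polar: |V_total| = 120 V, ∠V_total = -3.7°.

V_total = 120∠-3.7° V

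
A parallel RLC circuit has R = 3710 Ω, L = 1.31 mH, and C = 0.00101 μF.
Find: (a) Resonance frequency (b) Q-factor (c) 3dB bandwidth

Step 1 — Resonance: ω₀ = 1/√(LC) = 1/√(0.00131·1.01e-09) = 8.694e+05 rad/s.
Step 2 — f₀ = ω₀/(2π) = 1.384e+05 Hz.
Step 3 — Parallel Q: Q = R/(ω₀L) = 3710/(8.694e+05·0.00131) = 3.258.
Step 4 — Bandwidth: Δω = ω₀/Q = 2.669e+05 rad/s; BW = Δω/(2π) = 4.247e+04 Hz.

(a) f₀ = 1.384e+05 Hz  (b) Q = 3.258  (c) BW = 4.247e+04 Hz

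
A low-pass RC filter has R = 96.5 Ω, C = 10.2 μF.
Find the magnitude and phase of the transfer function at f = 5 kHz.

Step 1 — Angular frequency: ω = 2π·5000 = 3.142e+04 rad/s.
Step 2 — Transfer function: H(jω) = 1/(1 + jωRC).
Step 3 — Denominator: 1 + jωRC = 1 + j·3.142e+04·96.5·1.02e-05 = 1 + j30.92.
Step 4 — H = 0.001045 - j0.0323.
Step 5 — Magnitude: |H| = 0.03232 (-29.8 dB); phase: φ = -88.1°.

|H| = 0.03232 (-29.8 dB), φ = -88.1°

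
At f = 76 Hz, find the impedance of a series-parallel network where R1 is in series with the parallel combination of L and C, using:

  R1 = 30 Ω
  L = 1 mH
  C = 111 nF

Step 1 — Angular frequency: ω = 2π·f = 2π·76 = 477.5 rad/s.
Step 2 — Component impedances:
  R1: Z = R = 30 Ω
  L: Z = jωL = j·477.5·0.001 = 0 + j0.4775 Ω
  C: Z = 1/(jωC) = -j/(ω·C) = 0 - j1.887e+04 Ω
Step 3 — Parallel branch: L || C = 1/(1/L + 1/C) = 0 + j0.4775 Ω.
Step 4 — Series with R1: Z_total = R1 + (L || C) = 30 + j0.4775 Ω = 30∠0.9° Ω.

Z = 30 + j0.4775 Ω = 30∠0.9° Ω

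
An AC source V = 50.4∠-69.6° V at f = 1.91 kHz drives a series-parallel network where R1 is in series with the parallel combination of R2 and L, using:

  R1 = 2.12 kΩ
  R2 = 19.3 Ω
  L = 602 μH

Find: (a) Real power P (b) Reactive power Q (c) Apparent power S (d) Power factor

Step 1 — Angular frequency: ω = 2π·f = 2π·1910 = 1.2e+04 rad/s.
Step 2 — Component impedances:
  R1: Z = R = 2120 Ω
  R2: Z = R = 19.3 Ω
  L: Z = jωL = j·1.2e+04·0.000602 = 0 + j7.225 Ω
Step 3 — Parallel branch: R2 || L = 1/(1/R2 + 1/L) = 2.372 + j6.337 Ω.
Step 4 — Series with R1: Z_total = R1 + (R2 || L) = 2122 + j6.337 Ω = 2122∠0.2° Ω.
Step 5 — Source phasor: V = 50.4∠-69.6° V = 17.57 - j47.24 V.
Step 6 — Current: I = V / Z = 0.008211 - j0.02228 A = 0.02375∠-69.8° A.
Step 7 — Complex power: S = V·I* = 1.197 + j0.003573 VA.
Step 8 — Real power: P = Re(S) = 1.197 W.
Step 9 — Reactive power: Q = Im(S) = 0.003573 VAR.
Step 10 — Apparent power: |S| = 1.197 VA.
Step 11 — Power factor: PF = P/|S| = 1 (lagging).

(a) P = 1.197 W  (b) Q = 0.003573 VAR  (c) S = 1.197 VA  (d) PF = 1 (lagging)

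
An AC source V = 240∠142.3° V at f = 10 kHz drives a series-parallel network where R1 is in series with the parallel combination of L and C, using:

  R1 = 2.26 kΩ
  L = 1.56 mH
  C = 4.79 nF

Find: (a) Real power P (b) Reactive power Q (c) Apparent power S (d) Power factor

Step 1 — Angular frequency: ω = 2π·f = 2π·1e+04 = 6.283e+04 rad/s.
Step 2 — Component impedances:
  R1: Z = R = 2260 Ω
  L: Z = jωL = j·6.283e+04·0.00156 = 0 + j98.02 Ω
  C: Z = 1/(jωC) = -j/(ω·C) = 0 - j3323 Ω
Step 3 — Parallel branch: L || C = 1/(1/L + 1/C) = 0 + j101 Ω.
Step 4 — Series with R1: Z_total = R1 + (L || C) = 2260 + j101 Ω = 2262∠2.6° Ω.
Step 5 — Source phasor: V = 240∠142.3° V = -189.9 + j146.8 V.
Step 6 — Current: I = V / Z = -0.08096 + j0.06856 A = 0.1061∠139.7° A.
Step 7 — Complex power: S = V·I* = 25.44 + j1.137 VA.
Step 8 — Real power: P = Re(S) = 25.44 W.
Step 9 — Reactive power: Q = Im(S) = 1.137 VAR.
Step 10 — Apparent power: |S| = 25.46 VA.
Step 11 — Power factor: PF = P/|S| = 0.999 (lagging).

(a) P = 25.44 W  (b) Q = 1.137 VAR  (c) S = 25.46 VA  (d) PF = 0.999 (lagging)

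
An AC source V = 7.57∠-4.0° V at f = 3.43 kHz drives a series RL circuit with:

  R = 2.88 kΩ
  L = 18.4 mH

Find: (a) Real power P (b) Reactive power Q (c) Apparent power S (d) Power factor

Step 1 — Angular frequency: ω = 2π·f = 2π·3430 = 2.155e+04 rad/s.
Step 2 — Component impedances:
  R: Z = R = 2880 Ω
  L: Z = jωL = j·2.155e+04·0.0184 = 0 + j396.5 Ω
Step 3 — Series combination: Z_total = R + L = 2880 + j396.5 Ω = 2907∠7.8° Ω.
Step 4 — Source phasor: V = 7.57∠-4.0° V = 7.552 - j0.5281 V.
Step 5 — Current: I = V / Z = 0.002549 - j0.0005343 A = 0.002604∠-11.8° A.
Step 6 — Complex power: S = V·I* = 0.01953 + j0.002689 VA.
Step 7 — Real power: P = Re(S) = 0.01953 W.
Step 8 — Reactive power: Q = Im(S) = 0.002689 VAR.
Step 9 — Apparent power: |S| = 0.01971 VA.
Step 10 — Power factor: PF = P/|S| = 0.9907 (lagging).

(a) P = 0.01953 W  (b) Q = 0.002689 VAR  (c) S = 0.01971 VA  (d) PF = 0.9907 (lagging)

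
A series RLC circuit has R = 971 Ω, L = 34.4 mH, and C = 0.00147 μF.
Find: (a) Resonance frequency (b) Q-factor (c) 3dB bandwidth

Step 1 — Resonance condition Im(Z)=0 gives ω₀ = 1/√(LC).
Step 2 — ω₀ = 1/√(0.0344·1.47e-09) = 1.406e+05 rad/s.
Step 3 — f₀ = ω₀/(2π) = 2.238e+04 Hz.
Step 4 — Series Q: Q = ω₀L/R = 1.406e+05·0.0344/971 = 4.982.
Step 5 — 3dB bandwidth: Δω = ω₀/Q = 2.823e+04 rad/s; BW = Δω/(2π) = 4492 Hz.

(a) f₀ = 2.238e+04 Hz  (b) Q = 4.982  (c) BW = 4492 Hz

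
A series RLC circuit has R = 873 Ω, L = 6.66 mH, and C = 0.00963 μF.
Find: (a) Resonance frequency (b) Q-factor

Step 1 — Resonance condition Im(Z)=0 gives ω₀ = 1/√(LC).
Step 2 — ω₀ = 1/√(0.00666·9.63e-09) = 1.249e+05 rad/s.
Step 3 — f₀ = ω₀/(2π) = 1.987e+04 Hz.
Step 4 — Series Q: Q = ω₀L/R = 1.249e+05·0.00666/873 = 0.9526.

(a) f₀ = 1.987e+04 Hz  (b) Q = 0.9526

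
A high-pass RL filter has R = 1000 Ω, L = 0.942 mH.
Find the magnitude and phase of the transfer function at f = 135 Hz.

Step 1 — Angular frequency: ω = 2π·135 = 848.2 rad/s.
Step 2 — Transfer function: H(jω) = jωL/(R + jωL).
Step 3 — Numerator jωL = j·0.799; denominator R + jωL = 1000 + j0.799.
Step 4 — H = 6.385e-07 + j0.000799.
Step 5 — Magnitude: |H| = 0.000799 (-61.9 dB); phase: φ = 90.0°.

|H| = 0.000799 (-61.9 dB), φ = 90.0°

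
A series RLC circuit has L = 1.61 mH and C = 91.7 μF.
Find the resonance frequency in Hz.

Step 1 — Resonance condition Im(Z)=0 gives ω₀ = 1/√(LC).
Step 2 — ω₀ = 1/√(0.00161·9.17e-05) = 2603 rad/s.
Step 3 — f₀ = ω₀/(2π) = 414.2 Hz.

f₀ = 414.2 Hz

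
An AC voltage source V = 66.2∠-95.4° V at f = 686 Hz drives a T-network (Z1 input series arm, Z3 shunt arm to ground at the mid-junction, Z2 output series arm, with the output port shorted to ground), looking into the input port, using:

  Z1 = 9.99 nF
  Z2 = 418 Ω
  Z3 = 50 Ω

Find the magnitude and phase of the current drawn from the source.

Step 1 — Angular frequency: ω = 2π·f = 2π·686 = 4310 rad/s.
Step 2 — Component impedances:
  Z1: Z = 1/(jωC) = -j/(ω·C) = 0 - j2.322e+04 Ω
  Z2: Z = R = 418 Ω
  Z3: Z = R = 50 Ω
Step 3 — With the output port shorted to ground, the output series arm Z2 runs from the junction to ground; the shunt arm Z3 also runs from the junction to ground. They appear in parallel: Z3 || Z2 = 44.66 Ω.
Step 4 — Series with input arm Z1: Z_in = Z1 + (Z3 || Z2) = 44.66 - j2.322e+04 Ω = 2.322e+04∠-89.9° Ω.
Step 5 — Source phasor: V = 66.2∠-95.4° V = -6.23 - j65.91 V.
Step 6 — Ohm's law: I = V / Z_total = (-6.23 - j65.91) / (44.66 - j2.322e+04) = 0.002837 - j0.0002737 A.
Step 7 — Convert to polar: |I| = 0.002851 A, ∠I = -5.5°.

I = 0.002851∠-5.5° A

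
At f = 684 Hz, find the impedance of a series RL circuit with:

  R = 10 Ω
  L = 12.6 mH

Step 1 — Angular frequency: ω = 2π·f = 2π·684 = 4298 rad/s.
Step 2 — Component impedances:
  R: Z = R = 10 Ω
  L: Z = jωL = j·4298·0.0126 = 0 + j54.15 Ω
Step 3 — Series combination: Z_total = R + L = 10 + j54.15 Ω = 55.07∠79.5° Ω.

Z = 10 + j54.15 Ω = 55.07∠79.5° Ω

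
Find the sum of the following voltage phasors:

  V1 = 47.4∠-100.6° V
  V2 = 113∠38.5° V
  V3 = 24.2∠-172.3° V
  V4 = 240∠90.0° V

Step 1 — Convert each phasor to rectangular form:
  V1 = 47.4·(cos(-100.6°) + j·sin(-100.6°)) = -8.719 - j46.59 V
  V2 = 113·(cos(38.5°) + j·sin(38.5°)) = 88.43 + j70.34 V
  V3 = 24.2·(cos(-172.3°) + j·sin(-172.3°)) = -23.98 - j3.242 V
  V4 = 240·(cos(90.0°) + j·sin(90.0°)) = 0 + j240 V
Step 2 — Sum components: V_total = 55.73 + j260.5 V.
Step 3 — Convert to polar: |V_total| = 266.4 V, ∠V_total = 77.9°.

V_total = 266.4∠77.9° V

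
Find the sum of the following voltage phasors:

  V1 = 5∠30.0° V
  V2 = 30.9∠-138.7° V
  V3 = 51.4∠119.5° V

Step 1 — Convert each phasor to rectangular form:
  V1 = 5·(cos(30.0°) + j·sin(30.0°)) = 4.33 + j2.5 V
  V2 = 30.9·(cos(-138.7°) + j·sin(-138.7°)) = -23.21 - j20.39 V
  V3 = 51.4·(cos(119.5°) + j·sin(119.5°)) = -25.31 + j44.74 V
Step 2 — Sum components: V_total = -44.19 + j26.84 V.
Step 3 — Convert to polar: |V_total| = 51.71 V, ∠V_total = 148.7°.

V_total = 51.71∠148.7° V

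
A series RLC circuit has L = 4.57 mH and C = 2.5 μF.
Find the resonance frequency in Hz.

Step 1 — Resonance condition Im(Z)=0 gives ω₀ = 1/√(LC).
Step 2 — ω₀ = 1/√(0.00457·2.5e-06) = 9356 rad/s.
Step 3 — f₀ = ω₀/(2π) = 1489 Hz.

f₀ = 1489 Hz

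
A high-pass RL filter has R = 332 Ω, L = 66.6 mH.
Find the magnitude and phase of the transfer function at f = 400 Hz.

Step 1 — Angular frequency: ω = 2π·400 = 2513 rad/s.
Step 2 — Transfer function: H(jω) = jωL/(R + jωL).
Step 3 — Numerator jωL = j·167.4; denominator R + jωL = 332 + j167.4.
Step 4 — H = 0.2027 + j0.402.
Step 5 — Magnitude: |H| = 0.4502 (-6.9 dB); phase: φ = 63.2°.

|H| = 0.4502 (-6.9 dB), φ = 63.2°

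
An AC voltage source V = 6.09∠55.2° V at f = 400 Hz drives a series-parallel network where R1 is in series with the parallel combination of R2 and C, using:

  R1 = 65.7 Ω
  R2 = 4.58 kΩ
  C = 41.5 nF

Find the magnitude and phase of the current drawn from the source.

Step 1 — Angular frequency: ω = 2π·f = 2π·400 = 2513 rad/s.
Step 2 — Component impedances:
  R1: Z = R = 65.7 Ω
  R2: Z = R = 4580 Ω
  C: Z = 1/(jωC) = -j/(ω·C) = 0 - j9588 Ω
Step 3 — Parallel branch: R2 || C = 1/(1/R2 + 1/C) = 3729 - j1781 Ω.
Step 4 — Series with R1: Z_total = R1 + (R2 || C) = 3795 - j1781 Ω = 4192∠-25.1° Ω.
Step 5 — Source phasor: V = 6.09∠55.2° V = 3.476 + j5.001 V.
Step 6 — Ohm's law: I = V / Z_total = (3.476 + j5.001) / (3795 - j1781) = 0.0002436 + j0.001432 A.
Step 7 — Convert to polar: |I| = 0.001453 A, ∠I = 80.3°.

I = 0.001453∠80.3° A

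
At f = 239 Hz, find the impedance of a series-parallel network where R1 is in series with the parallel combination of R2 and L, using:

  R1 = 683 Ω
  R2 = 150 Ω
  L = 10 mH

Step 1 — Angular frequency: ω = 2π·f = 2π·239 = 1502 rad/s.
Step 2 — Component impedances:
  R1: Z = R = 683 Ω
  R2: Z = R = 150 Ω
  L: Z = jωL = j·1502·0.01 = 0 + j15.02 Ω
Step 3 — Parallel branch: R2 || L = 1/(1/R2 + 1/L) = 1.488 + j14.87 Ω.
Step 4 — Series with R1: Z_total = R1 + (R2 || L) = 684.5 + j14.87 Ω = 684.6∠1.2° Ω.

Z = 684.5 + j14.87 Ω = 684.6∠1.2° Ω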